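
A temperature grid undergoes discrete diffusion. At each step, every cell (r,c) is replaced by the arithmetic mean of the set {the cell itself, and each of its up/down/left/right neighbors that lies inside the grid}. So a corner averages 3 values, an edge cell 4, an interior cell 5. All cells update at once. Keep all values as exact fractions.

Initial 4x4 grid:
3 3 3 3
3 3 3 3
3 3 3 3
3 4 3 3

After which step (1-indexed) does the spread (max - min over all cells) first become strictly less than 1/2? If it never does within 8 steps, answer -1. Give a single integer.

Step 1: max=10/3, min=3, spread=1/3
  -> spread < 1/2 first at step 1
Step 2: max=391/120, min=3, spread=31/120
Step 3: max=3451/1080, min=3, spread=211/1080
Step 4: max=340843/108000, min=3, spread=16843/108000
Step 5: max=3054643/972000, min=27079/9000, spread=130111/972000
Step 6: max=91122367/29160000, min=1627159/540000, spread=3255781/29160000
Step 7: max=2724753691/874800000, min=1631107/540000, spread=82360351/874800000
Step 8: max=81483316891/26244000000, min=294106441/97200000, spread=2074577821/26244000000

Answer: 1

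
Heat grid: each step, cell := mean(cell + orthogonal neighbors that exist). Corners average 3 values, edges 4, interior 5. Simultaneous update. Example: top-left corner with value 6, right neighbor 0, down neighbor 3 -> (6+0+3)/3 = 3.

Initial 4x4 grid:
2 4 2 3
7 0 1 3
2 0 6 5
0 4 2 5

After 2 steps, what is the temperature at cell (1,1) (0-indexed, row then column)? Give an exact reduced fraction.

Answer: 239/100

Derivation:
Step 1: cell (1,1) = 12/5
Step 2: cell (1,1) = 239/100
Full grid after step 2:
  109/36 337/120 287/120 49/18
  44/15 239/100 131/50 769/240
  47/20 227/100 83/25 291/80
  23/12 203/80 251/80 13/3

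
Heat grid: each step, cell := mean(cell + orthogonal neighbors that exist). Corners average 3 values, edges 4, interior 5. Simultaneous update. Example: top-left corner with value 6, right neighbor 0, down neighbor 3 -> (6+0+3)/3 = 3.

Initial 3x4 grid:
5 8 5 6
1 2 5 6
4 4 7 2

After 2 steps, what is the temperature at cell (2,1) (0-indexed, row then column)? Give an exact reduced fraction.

Answer: 63/16

Derivation:
Step 1: cell (2,1) = 17/4
Step 2: cell (2,1) = 63/16
Full grid after step 2:
  38/9 59/12 65/12 197/36
  11/3 17/4 97/20 245/48
  41/12 63/16 75/16 19/4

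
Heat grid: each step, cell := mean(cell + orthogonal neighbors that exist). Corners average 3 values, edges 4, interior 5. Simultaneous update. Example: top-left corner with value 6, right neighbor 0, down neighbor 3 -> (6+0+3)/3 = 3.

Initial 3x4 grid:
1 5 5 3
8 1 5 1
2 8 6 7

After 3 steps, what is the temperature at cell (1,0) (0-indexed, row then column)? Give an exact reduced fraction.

Step 1: cell (1,0) = 3
Step 2: cell (1,0) = 143/30
Step 3: cell (1,0) = 1493/360
Full grid after step 3:
  4577/1080 1379/360 331/80 149/40
  1493/360 5603/1200 4979/1200 3151/720
  3533/720 2227/480 7253/1440 9811/2160

Answer: 1493/360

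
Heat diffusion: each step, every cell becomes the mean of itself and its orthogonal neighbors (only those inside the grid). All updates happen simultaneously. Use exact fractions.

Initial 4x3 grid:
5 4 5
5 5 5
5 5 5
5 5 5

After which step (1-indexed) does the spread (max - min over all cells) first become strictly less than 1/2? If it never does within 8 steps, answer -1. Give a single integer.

Step 1: max=5, min=14/3, spread=1/3
  -> spread < 1/2 first at step 1
Step 2: max=5, min=1133/240, spread=67/240
Step 3: max=5, min=10363/2160, spread=437/2160
Step 4: max=4991/1000, min=4162469/864000, spread=29951/172800
Step 5: max=16796/3375, min=37664179/7776000, spread=206761/1555200
Step 6: max=26834329/5400000, min=15095804429/3110400000, spread=14430763/124416000
Step 7: max=2142347273/432000000, min=908012258311/186624000000, spread=139854109/1492992000
Step 8: max=192548771023/38880000000, min=54564728109749/11197440000000, spread=7114543559/89579520000

Answer: 1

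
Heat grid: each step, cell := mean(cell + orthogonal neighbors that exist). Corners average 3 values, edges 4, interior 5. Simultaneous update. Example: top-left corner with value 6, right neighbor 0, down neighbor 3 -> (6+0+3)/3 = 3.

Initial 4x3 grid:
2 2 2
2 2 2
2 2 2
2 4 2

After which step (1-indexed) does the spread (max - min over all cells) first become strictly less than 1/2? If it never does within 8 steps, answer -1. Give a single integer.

Step 1: max=8/3, min=2, spread=2/3
Step 2: max=307/120, min=2, spread=67/120
Step 3: max=2597/1080, min=2, spread=437/1080
  -> spread < 1/2 first at step 3
Step 4: max=1021531/432000, min=1009/500, spread=29951/86400
Step 5: max=8991821/3888000, min=6908/3375, spread=206761/777600
Step 6: max=3566595571/1555200000, min=5565671/2700000, spread=14430763/62208000
Step 7: max=211731741689/93312000000, min=449652727/216000000, spread=139854109/746496000
Step 8: max=12619911890251/5598720000000, min=40731228977/19440000000, spread=7114543559/44789760000

Answer: 3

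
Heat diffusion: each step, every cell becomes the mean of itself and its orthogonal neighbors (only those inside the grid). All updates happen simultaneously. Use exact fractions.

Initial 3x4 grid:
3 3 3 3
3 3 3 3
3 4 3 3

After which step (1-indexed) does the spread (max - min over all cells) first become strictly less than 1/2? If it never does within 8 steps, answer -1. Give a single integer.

Answer: 1

Derivation:
Step 1: max=10/3, min=3, spread=1/3
  -> spread < 1/2 first at step 1
Step 2: max=391/120, min=3, spread=31/120
Step 3: max=3451/1080, min=3, spread=211/1080
Step 4: max=340897/108000, min=5447/1800, spread=14077/108000
Step 5: max=3056407/972000, min=327683/108000, spread=5363/48600
Step 6: max=91220809/29160000, min=182869/60000, spread=93859/1166400
Step 7: max=5459074481/1749600000, min=296936467/97200000, spread=4568723/69984000
Step 8: max=326708435629/104976000000, min=8929618889/2916000000, spread=8387449/167961600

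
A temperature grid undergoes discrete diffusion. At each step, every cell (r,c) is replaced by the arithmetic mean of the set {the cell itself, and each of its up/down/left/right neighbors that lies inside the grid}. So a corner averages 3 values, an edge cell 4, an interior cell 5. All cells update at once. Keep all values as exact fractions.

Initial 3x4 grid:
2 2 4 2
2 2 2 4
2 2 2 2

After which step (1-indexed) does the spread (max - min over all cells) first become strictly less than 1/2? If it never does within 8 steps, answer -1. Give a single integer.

Step 1: max=10/3, min=2, spread=4/3
Step 2: max=113/40, min=2, spread=33/40
Step 3: max=3019/1080, min=2, spread=859/1080
Step 4: max=171203/64800, min=1879/900, spread=7183/12960
Step 5: max=10115077/3888000, min=114211/54000, spread=378377/777600
  -> spread < 1/2 first at step 5
Step 6: max=592221623/233280000, min=1169789/540000, spread=3474911/9331200
Step 7: max=35076400357/13996800000, min=106653989/48600000, spread=174402061/559872000
Step 8: max=2076900566063/839808000000, min=12975816727/5832000000, spread=1667063659/6718464000

Answer: 5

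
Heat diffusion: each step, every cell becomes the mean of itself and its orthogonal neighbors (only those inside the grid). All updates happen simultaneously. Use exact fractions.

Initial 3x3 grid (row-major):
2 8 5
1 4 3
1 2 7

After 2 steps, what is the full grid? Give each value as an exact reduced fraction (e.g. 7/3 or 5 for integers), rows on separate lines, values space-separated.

Answer: 125/36 347/80 89/18
53/20 93/25 1061/240
41/18 373/120 49/12

Derivation:
After step 1:
  11/3 19/4 16/3
  2 18/5 19/4
  4/3 7/2 4
After step 2:
  125/36 347/80 89/18
  53/20 93/25 1061/240
  41/18 373/120 49/12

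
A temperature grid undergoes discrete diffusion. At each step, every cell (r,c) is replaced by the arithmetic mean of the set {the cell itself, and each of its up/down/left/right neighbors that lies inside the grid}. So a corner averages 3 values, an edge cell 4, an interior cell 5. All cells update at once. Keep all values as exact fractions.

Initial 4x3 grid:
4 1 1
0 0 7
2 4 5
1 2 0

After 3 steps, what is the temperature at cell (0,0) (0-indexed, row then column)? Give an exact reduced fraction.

Step 1: cell (0,0) = 5/3
Step 2: cell (0,0) = 14/9
Step 3: cell (0,0) = 3979/2160
Full grid after step 3:
  3979/2160 3071/1440 631/240
  541/288 713/300 265/96
  571/288 941/400 821/288
  256/135 2161/960 1409/540

Answer: 3979/2160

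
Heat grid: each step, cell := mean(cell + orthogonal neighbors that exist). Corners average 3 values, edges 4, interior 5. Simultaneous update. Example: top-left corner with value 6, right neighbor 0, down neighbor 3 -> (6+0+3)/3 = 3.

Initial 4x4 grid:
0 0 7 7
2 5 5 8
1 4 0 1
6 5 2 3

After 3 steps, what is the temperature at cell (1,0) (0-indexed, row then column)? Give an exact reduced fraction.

Answer: 18847/7200

Derivation:
Step 1: cell (1,0) = 2
Step 2: cell (1,0) = 547/240
Step 3: cell (1,0) = 18847/7200
Full grid after step 3:
  1273/540 23497/7200 32081/7200 287/54
  18847/7200 4729/1500 1553/375 32771/7200
  2479/800 807/250 1647/500 8393/2400
  31/9 7967/2400 2381/800 169/60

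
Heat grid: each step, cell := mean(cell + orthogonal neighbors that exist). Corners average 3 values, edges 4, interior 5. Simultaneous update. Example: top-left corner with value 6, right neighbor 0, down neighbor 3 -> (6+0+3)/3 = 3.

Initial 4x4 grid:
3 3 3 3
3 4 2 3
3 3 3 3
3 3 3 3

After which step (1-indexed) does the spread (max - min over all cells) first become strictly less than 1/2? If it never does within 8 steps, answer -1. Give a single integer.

Answer: 2

Derivation:
Step 1: max=13/4, min=11/4, spread=1/2
Step 2: max=19/6, min=17/6, spread=1/3
  -> spread < 1/2 first at step 2
Step 3: max=7489/2400, min=6911/2400, spread=289/1200
Step 4: max=66769/21600, min=62831/21600, spread=1969/10800
Step 5: max=6628849/2160000, min=6331151/2160000, spread=148849/1080000
Step 6: max=59379229/19440000, min=57260771/19440000, spread=1059229/9720000
Step 7: max=5917502809/1944000000, min=5746497191/1944000000, spread=85502809/972000000
Step 8: max=53100128389/17496000000, min=51875871611/17496000000, spread=612128389/8748000000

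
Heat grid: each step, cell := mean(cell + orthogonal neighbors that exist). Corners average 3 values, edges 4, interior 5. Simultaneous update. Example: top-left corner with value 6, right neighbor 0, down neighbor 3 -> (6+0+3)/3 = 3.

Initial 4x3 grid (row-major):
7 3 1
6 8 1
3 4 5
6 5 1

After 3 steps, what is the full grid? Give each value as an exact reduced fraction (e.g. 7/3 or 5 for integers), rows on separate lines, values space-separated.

Answer: 5227/1080 7027/1600 7609/2160
36659/7200 1063/250 1699/450
33979/7200 26627/6000 13127/3600
2003/432 3703/900 835/216

Derivation:
After step 1:
  16/3 19/4 5/3
  6 22/5 15/4
  19/4 5 11/4
  14/3 4 11/3
After step 2:
  193/36 323/80 61/18
  1229/240 239/50 377/120
  245/48 209/50 91/24
  161/36 13/3 125/36
After step 3:
  5227/1080 7027/1600 7609/2160
  36659/7200 1063/250 1699/450
  33979/7200 26627/6000 13127/3600
  2003/432 3703/900 835/216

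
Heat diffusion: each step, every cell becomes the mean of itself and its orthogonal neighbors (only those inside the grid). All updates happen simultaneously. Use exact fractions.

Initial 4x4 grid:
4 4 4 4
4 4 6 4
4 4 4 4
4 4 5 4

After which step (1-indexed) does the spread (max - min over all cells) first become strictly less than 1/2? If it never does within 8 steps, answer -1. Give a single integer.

Step 1: max=23/5, min=4, spread=3/5
Step 2: max=112/25, min=4, spread=12/25
  -> spread < 1/2 first at step 2
Step 3: max=5219/1200, min=813/200, spread=341/1200
Step 4: max=465727/108000, min=73799/18000, spread=22933/108000
Step 5: max=4646123/1080000, min=743257/180000, spread=186581/1080000
Step 6: max=2601943/607500, min=6716159/1620000, spread=667067/4860000
Step 7: max=4156085819/972000000, min=674194333/162000000, spread=110919821/972000000
Step 8: max=9325670221/2187000000, min=15200254091/3645000000, spread=32112151/341718750

Answer: 2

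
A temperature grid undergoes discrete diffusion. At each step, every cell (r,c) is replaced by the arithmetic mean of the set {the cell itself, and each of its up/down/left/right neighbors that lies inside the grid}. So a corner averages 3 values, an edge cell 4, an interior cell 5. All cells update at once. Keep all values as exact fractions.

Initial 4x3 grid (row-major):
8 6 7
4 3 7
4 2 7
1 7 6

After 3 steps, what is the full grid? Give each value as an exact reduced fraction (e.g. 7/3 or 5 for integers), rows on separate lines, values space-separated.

Answer: 211/40 409/72 6347/1080
577/120 1517/300 4087/720
49/12 359/75 755/144
497/120 3247/720 5723/1080

Derivation:
After step 1:
  6 6 20/3
  19/4 22/5 6
  11/4 23/5 11/2
  4 4 20/3
After step 2:
  67/12 173/30 56/9
  179/40 103/20 677/120
  161/40 17/4 683/120
  43/12 289/60 97/18
After step 3:
  211/40 409/72 6347/1080
  577/120 1517/300 4087/720
  49/12 359/75 755/144
  497/120 3247/720 5723/1080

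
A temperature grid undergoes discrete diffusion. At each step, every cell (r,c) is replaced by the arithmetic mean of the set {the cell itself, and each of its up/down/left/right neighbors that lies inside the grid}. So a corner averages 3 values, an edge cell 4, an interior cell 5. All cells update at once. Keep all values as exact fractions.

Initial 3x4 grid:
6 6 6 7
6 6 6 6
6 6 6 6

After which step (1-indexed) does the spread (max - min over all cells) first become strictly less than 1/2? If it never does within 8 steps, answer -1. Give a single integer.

Step 1: max=19/3, min=6, spread=1/3
  -> spread < 1/2 first at step 1
Step 2: max=113/18, min=6, spread=5/18
Step 3: max=1337/216, min=6, spread=41/216
Step 4: max=159737/25920, min=6, spread=4217/25920
Step 5: max=9540349/1555200, min=43279/7200, spread=38417/311040
Step 6: max=571072211/93312000, min=866597/144000, spread=1903471/18662400
Step 7: max=34193309089/5598720000, min=26035759/4320000, spread=18038617/223948800
Step 8: max=2048807382851/335923200000, min=2345726759/388800000, spread=883978523/13436928000

Answer: 1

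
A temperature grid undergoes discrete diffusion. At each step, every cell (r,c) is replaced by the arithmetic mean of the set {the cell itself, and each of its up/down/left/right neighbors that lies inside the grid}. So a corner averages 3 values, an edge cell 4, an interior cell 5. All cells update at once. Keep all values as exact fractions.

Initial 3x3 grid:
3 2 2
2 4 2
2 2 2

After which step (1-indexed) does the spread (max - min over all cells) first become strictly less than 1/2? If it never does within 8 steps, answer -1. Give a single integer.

Answer: 2

Derivation:
Step 1: max=11/4, min=2, spread=3/4
Step 2: max=47/18, min=89/40, spread=139/360
  -> spread < 1/2 first at step 2
Step 3: max=35923/14400, min=407/180, spread=1121/4800
Step 4: max=160709/64800, min=336301/144000, spread=187471/1296000
Step 5: max=9459223/3888000, min=1515683/648000, spread=2921/31104
Step 6: max=567122381/233280000, min=91956751/38880000, spread=24611/373248
Step 7: max=33806740207/13996800000, min=5526472847/2332800000, spread=207329/4478976
Step 8: max=2024844139829/839808000000, min=332925494659/139968000000, spread=1746635/53747712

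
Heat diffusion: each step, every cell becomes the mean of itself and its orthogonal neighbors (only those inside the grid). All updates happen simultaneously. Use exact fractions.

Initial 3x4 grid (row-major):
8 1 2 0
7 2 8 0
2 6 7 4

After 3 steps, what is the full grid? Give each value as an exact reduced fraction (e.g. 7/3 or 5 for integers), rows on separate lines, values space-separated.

After step 1:
  16/3 13/4 11/4 2/3
  19/4 24/5 19/5 3
  5 17/4 25/4 11/3
After step 2:
  40/9 121/30 157/60 77/36
  1193/240 417/100 103/25 167/60
  14/3 203/40 539/120 155/36
After step 3:
  9683/2160 6869/1800 5809/1800 1357/540
  65707/14400 26843/6000 10909/3000 12013/3600
  1177/240 5521/1200 16193/3600 4169/1080

Answer: 9683/2160 6869/1800 5809/1800 1357/540
65707/14400 26843/6000 10909/3000 12013/3600
1177/240 5521/1200 16193/3600 4169/1080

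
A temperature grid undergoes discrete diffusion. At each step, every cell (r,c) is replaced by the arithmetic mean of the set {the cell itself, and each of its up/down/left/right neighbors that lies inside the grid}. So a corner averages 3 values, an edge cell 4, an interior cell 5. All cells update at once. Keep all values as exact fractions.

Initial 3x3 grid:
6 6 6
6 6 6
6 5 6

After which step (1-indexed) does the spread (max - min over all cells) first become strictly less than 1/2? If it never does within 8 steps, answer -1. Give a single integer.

Answer: 1

Derivation:
Step 1: max=6, min=17/3, spread=1/3
  -> spread < 1/2 first at step 1
Step 2: max=6, min=1373/240, spread=67/240
Step 3: max=1193/200, min=12523/2160, spread=1807/10800
Step 4: max=32039/5400, min=5026037/864000, spread=33401/288000
Step 5: max=3196609/540000, min=45426067/7776000, spread=3025513/38880000
Step 6: max=170044051/28800000, min=18197473133/3110400000, spread=53531/995328
Step 7: max=45864883949/7776000000, min=1093711074151/186624000000, spread=450953/11943936
Step 8: max=5497711389481/933120000000, min=65675736439397/11197440000000, spread=3799043/143327232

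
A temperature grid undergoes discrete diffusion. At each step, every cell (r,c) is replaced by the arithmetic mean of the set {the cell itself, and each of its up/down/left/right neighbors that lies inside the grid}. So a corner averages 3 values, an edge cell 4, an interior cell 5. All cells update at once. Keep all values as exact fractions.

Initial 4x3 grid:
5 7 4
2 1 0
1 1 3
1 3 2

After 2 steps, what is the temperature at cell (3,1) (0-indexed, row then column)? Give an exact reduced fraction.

Answer: 473/240

Derivation:
Step 1: cell (3,1) = 7/4
Step 2: cell (3,1) = 473/240
Full grid after step 2:
  67/18 887/240 119/36
  311/120 5/2 281/120
  209/120 17/10 239/120
  14/9 473/240 71/36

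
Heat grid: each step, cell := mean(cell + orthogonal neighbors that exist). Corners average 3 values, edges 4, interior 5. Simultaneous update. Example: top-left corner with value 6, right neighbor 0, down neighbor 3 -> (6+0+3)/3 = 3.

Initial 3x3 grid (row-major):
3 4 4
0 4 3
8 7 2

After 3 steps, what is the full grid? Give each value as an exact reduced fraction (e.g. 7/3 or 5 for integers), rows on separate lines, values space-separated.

After step 1:
  7/3 15/4 11/3
  15/4 18/5 13/4
  5 21/4 4
After step 2:
  59/18 267/80 32/9
  881/240 98/25 871/240
  14/3 357/80 25/6
After step 3:
  3703/1080 16909/4800 947/270
  55927/14400 951/250 54977/14400
  64/15 20659/4800 1471/360

Answer: 3703/1080 16909/4800 947/270
55927/14400 951/250 54977/14400
64/15 20659/4800 1471/360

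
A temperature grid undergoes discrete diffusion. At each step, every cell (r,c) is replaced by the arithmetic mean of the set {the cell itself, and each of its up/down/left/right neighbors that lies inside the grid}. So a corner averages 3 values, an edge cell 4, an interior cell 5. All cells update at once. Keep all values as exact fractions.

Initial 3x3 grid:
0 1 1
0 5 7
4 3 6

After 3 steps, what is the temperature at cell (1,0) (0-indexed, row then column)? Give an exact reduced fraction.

Step 1: cell (1,0) = 9/4
Step 2: cell (1,0) = 487/240
Step 3: cell (1,0) = 35249/14400
Full grid after step 3:
  499/270 35899/14400 1117/360
  35249/14400 6121/2000 55399/14400
  6407/2160 27037/7200 9197/2160

Answer: 35249/14400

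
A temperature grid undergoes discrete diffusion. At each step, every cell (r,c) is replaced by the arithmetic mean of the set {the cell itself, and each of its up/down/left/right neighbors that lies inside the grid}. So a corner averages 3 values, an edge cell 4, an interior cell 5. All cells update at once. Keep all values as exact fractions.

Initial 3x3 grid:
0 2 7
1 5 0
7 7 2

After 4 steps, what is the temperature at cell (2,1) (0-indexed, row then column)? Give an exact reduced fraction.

Step 1: cell (2,1) = 21/4
Step 2: cell (2,1) = 65/16
Step 3: cell (2,1) = 3883/960
Step 4: cell (2,1) = 215081/57600
Full grid after step 4:
  26723/8640 87553/28800 6917/2160
  193081/57600 41761/12000 32551/9600
  607/160 215081/57600 32443/8640

Answer: 215081/57600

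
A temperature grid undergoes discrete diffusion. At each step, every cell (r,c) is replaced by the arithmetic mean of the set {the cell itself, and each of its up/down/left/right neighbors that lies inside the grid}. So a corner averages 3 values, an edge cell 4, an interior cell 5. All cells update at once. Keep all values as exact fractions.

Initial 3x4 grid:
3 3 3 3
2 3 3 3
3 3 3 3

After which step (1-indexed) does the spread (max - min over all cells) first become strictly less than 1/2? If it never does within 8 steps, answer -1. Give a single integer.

Answer: 1

Derivation:
Step 1: max=3, min=8/3, spread=1/3
  -> spread < 1/2 first at step 1
Step 2: max=3, min=653/240, spread=67/240
Step 3: max=3, min=6043/2160, spread=437/2160
Step 4: max=2991/1000, min=2434469/864000, spread=29951/172800
Step 5: max=10046/3375, min=22112179/7776000, spread=206761/1555200
Step 6: max=16034329/5400000, min=8875004429/3110400000, spread=14430763/124416000
Step 7: max=1278347273/432000000, min=534764258311/186624000000, spread=139854109/1492992000
Step 8: max=114788771023/38880000000, min=32169848109749/11197440000000, spread=7114543559/89579520000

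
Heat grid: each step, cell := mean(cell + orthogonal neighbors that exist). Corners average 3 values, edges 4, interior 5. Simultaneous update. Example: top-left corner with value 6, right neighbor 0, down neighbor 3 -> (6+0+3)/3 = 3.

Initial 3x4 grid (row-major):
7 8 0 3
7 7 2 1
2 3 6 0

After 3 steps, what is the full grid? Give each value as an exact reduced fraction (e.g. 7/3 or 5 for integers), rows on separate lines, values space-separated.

After step 1:
  22/3 11/2 13/4 4/3
  23/4 27/5 16/5 3/2
  4 9/2 11/4 7/3
After step 2:
  223/36 1289/240 797/240 73/36
  1349/240 487/100 161/50 251/120
  19/4 333/80 767/240 79/36
After step 3:
  6187/1080 35561/7200 25091/7200 5357/2160
  77167/14400 27893/6000 10019/3000 17161/7200
  218/45 10187/2400 22991/7200 5387/2160

Answer: 6187/1080 35561/7200 25091/7200 5357/2160
77167/14400 27893/6000 10019/3000 17161/7200
218/45 10187/2400 22991/7200 5387/2160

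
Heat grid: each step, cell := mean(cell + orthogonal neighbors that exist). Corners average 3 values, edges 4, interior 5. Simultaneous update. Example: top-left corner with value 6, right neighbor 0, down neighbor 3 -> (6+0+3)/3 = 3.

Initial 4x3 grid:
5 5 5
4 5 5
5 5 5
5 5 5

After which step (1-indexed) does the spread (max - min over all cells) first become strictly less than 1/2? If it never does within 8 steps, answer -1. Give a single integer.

Step 1: max=5, min=14/3, spread=1/3
  -> spread < 1/2 first at step 1
Step 2: max=5, min=569/120, spread=31/120
Step 3: max=5, min=5189/1080, spread=211/1080
Step 4: max=8953/1800, min=523103/108000, spread=14077/108000
Step 5: max=536317/108000, min=4719593/972000, spread=5363/48600
Step 6: max=297131/60000, min=142059191/29160000, spread=93859/1166400
Step 7: max=480663533/97200000, min=8537725519/1749600000, spread=4568723/69984000
Step 8: max=14398381111/2916000000, min=513099564371/104976000000, spread=8387449/167961600

Answer: 1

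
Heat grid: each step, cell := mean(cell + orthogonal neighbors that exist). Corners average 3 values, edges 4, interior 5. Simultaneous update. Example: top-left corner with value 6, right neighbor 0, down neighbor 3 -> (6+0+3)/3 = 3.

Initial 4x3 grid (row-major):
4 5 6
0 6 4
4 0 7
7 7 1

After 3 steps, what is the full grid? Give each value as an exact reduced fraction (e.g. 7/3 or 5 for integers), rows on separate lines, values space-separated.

After step 1:
  3 21/4 5
  7/2 3 23/4
  11/4 24/5 3
  6 15/4 5
After step 2:
  47/12 65/16 16/3
  49/16 223/50 67/16
  341/80 173/50 371/80
  25/6 391/80 47/12
After step 3:
  265/72 7109/1600 163/36
  9421/2400 7693/2000 11171/2400
  8971/2400 8683/2000 9721/2400
  799/180 19717/4800 1613/360

Answer: 265/72 7109/1600 163/36
9421/2400 7693/2000 11171/2400
8971/2400 8683/2000 9721/2400
799/180 19717/4800 1613/360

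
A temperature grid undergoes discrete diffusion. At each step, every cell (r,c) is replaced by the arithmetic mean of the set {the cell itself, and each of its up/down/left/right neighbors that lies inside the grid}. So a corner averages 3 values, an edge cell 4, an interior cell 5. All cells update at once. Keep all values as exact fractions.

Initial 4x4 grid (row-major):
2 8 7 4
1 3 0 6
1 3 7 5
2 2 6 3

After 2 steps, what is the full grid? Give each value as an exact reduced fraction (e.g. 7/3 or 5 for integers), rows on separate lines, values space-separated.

Answer: 125/36 197/48 1201/240 85/18
61/24 351/100 203/50 289/60
251/120 77/25 87/20 67/15
20/9 757/240 997/240 173/36

Derivation:
After step 1:
  11/3 5 19/4 17/3
  7/4 3 23/5 15/4
  7/4 16/5 21/5 21/4
  5/3 13/4 9/2 14/3
After step 2:
  125/36 197/48 1201/240 85/18
  61/24 351/100 203/50 289/60
  251/120 77/25 87/20 67/15
  20/9 757/240 997/240 173/36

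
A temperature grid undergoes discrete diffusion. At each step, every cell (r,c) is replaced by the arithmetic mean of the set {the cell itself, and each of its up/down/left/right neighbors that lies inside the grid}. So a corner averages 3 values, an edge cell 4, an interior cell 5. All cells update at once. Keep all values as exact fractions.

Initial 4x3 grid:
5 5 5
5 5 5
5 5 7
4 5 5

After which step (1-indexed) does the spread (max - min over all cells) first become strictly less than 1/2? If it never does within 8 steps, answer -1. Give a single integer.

Step 1: max=17/3, min=14/3, spread=1
Step 2: max=331/60, min=85/18, spread=143/180
Step 3: max=11479/2160, min=35449/7200, spread=8443/21600
  -> spread < 1/2 first at step 3
Step 4: max=568379/108000, min=644243/129600, spread=189059/648000
Step 5: max=40438267/7776000, min=32546221/6480000, spread=6914009/38880000
Step 6: max=1006601557/194400000, min=81816211/16200000, spread=992281/7776000
Step 7: max=144267137947/27993600000, min=59106458363/11664000000, spread=12058189379/139968000000
Step 8: max=3598877830867/699840000000, min=148062016583/29160000000, spread=363115463/5598720000

Answer: 3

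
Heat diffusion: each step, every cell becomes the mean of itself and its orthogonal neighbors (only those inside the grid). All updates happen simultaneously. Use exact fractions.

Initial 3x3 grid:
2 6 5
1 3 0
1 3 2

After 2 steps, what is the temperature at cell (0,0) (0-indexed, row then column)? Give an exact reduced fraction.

Step 1: cell (0,0) = 3
Step 2: cell (0,0) = 35/12
Full grid after step 2:
  35/12 199/60 61/18
  541/240 131/50 313/120
  17/9 491/240 77/36

Answer: 35/12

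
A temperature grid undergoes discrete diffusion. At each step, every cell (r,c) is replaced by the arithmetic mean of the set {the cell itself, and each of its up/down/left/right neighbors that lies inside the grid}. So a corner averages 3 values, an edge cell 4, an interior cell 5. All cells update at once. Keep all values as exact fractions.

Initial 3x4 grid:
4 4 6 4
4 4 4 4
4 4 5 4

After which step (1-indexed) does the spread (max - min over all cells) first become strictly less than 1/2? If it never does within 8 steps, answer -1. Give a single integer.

Answer: 3

Derivation:
Step 1: max=14/3, min=4, spread=2/3
Step 2: max=137/30, min=4, spread=17/30
Step 3: max=601/135, min=293/72, spread=413/1080
  -> spread < 1/2 first at step 3
Step 4: max=17731/4050, min=12391/3000, spread=20063/81000
Step 5: max=4250471/972000, min=1343647/324000, spread=21953/97200
Step 6: max=126648677/29160000, min=10150771/2430000, spread=193577/1166400
Step 7: max=7578473443/1749600000, min=1221746953/291600000, spread=9919669/69984000
Step 8: max=453106244387/104976000000, min=9196935469/2187000000, spread=18645347/167961600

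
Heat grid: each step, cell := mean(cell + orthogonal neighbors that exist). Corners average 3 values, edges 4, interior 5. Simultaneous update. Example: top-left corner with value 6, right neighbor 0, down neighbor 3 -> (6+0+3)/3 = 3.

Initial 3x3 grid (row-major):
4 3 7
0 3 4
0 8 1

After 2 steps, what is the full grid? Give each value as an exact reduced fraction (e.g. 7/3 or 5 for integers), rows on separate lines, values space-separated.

After step 1:
  7/3 17/4 14/3
  7/4 18/5 15/4
  8/3 3 13/3
After step 2:
  25/9 297/80 38/9
  207/80 327/100 327/80
  89/36 17/5 133/36

Answer: 25/9 297/80 38/9
207/80 327/100 327/80
89/36 17/5 133/36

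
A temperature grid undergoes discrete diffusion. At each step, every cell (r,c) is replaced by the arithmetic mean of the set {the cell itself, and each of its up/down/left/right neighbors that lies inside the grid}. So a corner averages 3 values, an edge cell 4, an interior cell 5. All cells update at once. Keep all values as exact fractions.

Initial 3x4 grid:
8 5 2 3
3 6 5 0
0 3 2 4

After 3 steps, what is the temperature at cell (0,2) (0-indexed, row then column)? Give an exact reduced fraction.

Answer: 812/225

Derivation:
Step 1: cell (0,2) = 15/4
Step 2: cell (0,2) = 41/12
Step 3: cell (0,2) = 812/225
Full grid after step 3:
  9809/2160 15277/3600 812/225 311/108
  57133/14400 11581/3000 19327/6000 10427/3600
  1219/360 2581/800 7403/2400 43/16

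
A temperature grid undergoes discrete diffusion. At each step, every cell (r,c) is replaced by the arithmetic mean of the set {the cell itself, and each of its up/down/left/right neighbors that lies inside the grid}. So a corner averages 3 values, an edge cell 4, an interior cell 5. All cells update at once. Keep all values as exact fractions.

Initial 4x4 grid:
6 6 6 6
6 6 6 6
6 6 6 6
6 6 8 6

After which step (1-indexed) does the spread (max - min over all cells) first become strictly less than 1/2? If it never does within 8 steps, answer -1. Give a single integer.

Answer: 3

Derivation:
Step 1: max=20/3, min=6, spread=2/3
Step 2: max=391/60, min=6, spread=31/60
Step 3: max=3451/540, min=6, spread=211/540
  -> spread < 1/2 first at step 3
Step 4: max=340843/54000, min=6, spread=16843/54000
Step 5: max=3054643/486000, min=27079/4500, spread=130111/486000
Step 6: max=91122367/14580000, min=1627159/270000, spread=3255781/14580000
Step 7: max=2724753691/437400000, min=1631107/270000, spread=82360351/437400000
Step 8: max=81483316891/13122000000, min=294106441/48600000, spread=2074577821/13122000000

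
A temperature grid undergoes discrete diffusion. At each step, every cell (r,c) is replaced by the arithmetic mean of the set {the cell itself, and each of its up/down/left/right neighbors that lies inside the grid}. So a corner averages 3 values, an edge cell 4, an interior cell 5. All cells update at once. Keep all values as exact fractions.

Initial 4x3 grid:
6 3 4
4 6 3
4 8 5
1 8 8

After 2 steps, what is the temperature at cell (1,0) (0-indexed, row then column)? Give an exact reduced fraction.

Answer: 1103/240

Derivation:
Step 1: cell (1,0) = 5
Step 2: cell (1,0) = 1103/240
Full grid after step 2:
  169/36 1033/240 151/36
  1103/240 101/20 559/120
  1187/240 11/2 237/40
  89/18 1427/240 77/12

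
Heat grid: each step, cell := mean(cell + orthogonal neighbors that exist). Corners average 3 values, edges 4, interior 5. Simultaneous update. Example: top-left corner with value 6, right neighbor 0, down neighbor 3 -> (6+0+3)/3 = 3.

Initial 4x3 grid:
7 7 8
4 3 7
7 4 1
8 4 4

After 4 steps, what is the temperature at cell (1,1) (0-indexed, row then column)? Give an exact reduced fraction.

Step 1: cell (1,1) = 5
Step 2: cell (1,1) = 501/100
Step 3: cell (1,1) = 7991/1500
Step 4: cell (1,1) = 1890991/360000
Full grid after step 4:
  9071/1600 4918619/864000 720901/129600
  16393/3000 1890991/360000 1118171/216000
  34693/6750 882383/180000 330517/72000
  164179/32400 126427/27000 96061/21600

Answer: 1890991/360000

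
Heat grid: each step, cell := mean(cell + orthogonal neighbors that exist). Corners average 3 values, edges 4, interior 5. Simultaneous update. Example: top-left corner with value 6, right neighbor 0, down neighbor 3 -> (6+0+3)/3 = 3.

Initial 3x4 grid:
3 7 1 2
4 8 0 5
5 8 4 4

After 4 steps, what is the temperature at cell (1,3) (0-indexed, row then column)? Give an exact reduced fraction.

Answer: 205783/57600

Derivation:
Step 1: cell (1,3) = 11/4
Step 2: cell (1,3) = 267/80
Step 3: cell (1,3) = 3197/960
Step 4: cell (1,3) = 205783/57600
Full grid after step 4:
  61811/12960 187367/43200 161771/43200 85951/25920
  216127/43200 84041/18000 95113/24000 205783/57600
  67691/12960 210767/43200 186571/43200 99311/25920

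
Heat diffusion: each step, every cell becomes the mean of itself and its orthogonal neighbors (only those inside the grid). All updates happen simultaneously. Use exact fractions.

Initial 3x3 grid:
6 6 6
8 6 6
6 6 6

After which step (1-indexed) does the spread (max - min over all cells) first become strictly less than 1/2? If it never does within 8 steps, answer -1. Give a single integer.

Answer: 3

Derivation:
Step 1: max=20/3, min=6, spread=2/3
Step 2: max=787/120, min=6, spread=67/120
Step 3: max=6917/1080, min=607/100, spread=1807/5400
  -> spread < 1/2 first at step 3
Step 4: max=2749963/432000, min=16561/2700, spread=33401/144000
Step 5: max=24557933/3888000, min=1663391/270000, spread=3025513/19440000
Step 6: max=9796126867/1555200000, min=89155949/14400000, spread=53531/497664
Step 7: max=585904925849/93312000000, min=24119116051/3888000000, spread=450953/5971968
Step 8: max=35101223560603/5598720000000, min=2900368610519/466560000000, spread=3799043/71663616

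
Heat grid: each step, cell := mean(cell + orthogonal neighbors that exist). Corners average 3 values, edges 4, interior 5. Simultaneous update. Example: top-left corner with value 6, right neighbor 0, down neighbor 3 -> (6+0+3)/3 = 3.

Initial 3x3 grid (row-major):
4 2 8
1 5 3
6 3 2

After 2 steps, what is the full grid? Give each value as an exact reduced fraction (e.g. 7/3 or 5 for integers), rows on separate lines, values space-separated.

After step 1:
  7/3 19/4 13/3
  4 14/5 9/2
  10/3 4 8/3
After step 2:
  133/36 853/240 163/36
  187/60 401/100 143/40
  34/9 16/5 67/18

Answer: 133/36 853/240 163/36
187/60 401/100 143/40
34/9 16/5 67/18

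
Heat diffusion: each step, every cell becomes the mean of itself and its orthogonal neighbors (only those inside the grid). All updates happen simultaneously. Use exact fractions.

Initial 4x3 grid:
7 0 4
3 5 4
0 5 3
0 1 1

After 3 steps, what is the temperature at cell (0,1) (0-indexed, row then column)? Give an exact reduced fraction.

Step 1: cell (0,1) = 4
Step 2: cell (0,1) = 67/20
Step 3: cell (0,1) = 1419/400
Full grid after step 3:
  7319/2160 1419/400 7369/2160
  22727/7200 1603/500 24127/7200
  16817/7200 5207/2000 20017/7200
  1879/1080 9433/4800 611/270

Answer: 1419/400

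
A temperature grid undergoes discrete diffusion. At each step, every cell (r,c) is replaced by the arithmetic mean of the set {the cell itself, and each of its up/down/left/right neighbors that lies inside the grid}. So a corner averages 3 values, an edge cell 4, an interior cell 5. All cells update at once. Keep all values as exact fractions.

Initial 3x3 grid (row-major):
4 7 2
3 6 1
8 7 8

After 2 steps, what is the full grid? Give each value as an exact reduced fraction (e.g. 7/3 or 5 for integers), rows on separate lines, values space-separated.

After step 1:
  14/3 19/4 10/3
  21/4 24/5 17/4
  6 29/4 16/3
After step 2:
  44/9 351/80 37/9
  1243/240 263/50 1063/240
  37/6 1403/240 101/18

Answer: 44/9 351/80 37/9
1243/240 263/50 1063/240
37/6 1403/240 101/18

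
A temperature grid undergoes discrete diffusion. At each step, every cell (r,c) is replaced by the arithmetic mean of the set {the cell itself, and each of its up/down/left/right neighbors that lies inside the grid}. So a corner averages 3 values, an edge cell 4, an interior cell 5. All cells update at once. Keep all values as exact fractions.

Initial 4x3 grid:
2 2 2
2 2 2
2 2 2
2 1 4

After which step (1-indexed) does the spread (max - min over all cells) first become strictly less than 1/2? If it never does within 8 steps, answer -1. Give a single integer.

Step 1: max=5/2, min=5/3, spread=5/6
Step 2: max=85/36, min=28/15, spread=89/180
  -> spread < 1/2 first at step 2
Step 3: max=7879/3600, min=4213/2160, spread=643/2700
Step 4: max=279931/129600, min=6679/3375, spread=117287/648000
Step 5: max=16427669/7776000, min=2152037/1080000, spread=4665013/38880000
Step 6: max=979313431/466560000, min=270101/135000, spread=73351/746496
Step 7: max=58278682229/27993600000, min=195491633/97200000, spread=79083677/1119744000
Step 8: max=3483116232511/1679616000000, min=23518264369/11664000000, spread=771889307/13436928000

Answer: 2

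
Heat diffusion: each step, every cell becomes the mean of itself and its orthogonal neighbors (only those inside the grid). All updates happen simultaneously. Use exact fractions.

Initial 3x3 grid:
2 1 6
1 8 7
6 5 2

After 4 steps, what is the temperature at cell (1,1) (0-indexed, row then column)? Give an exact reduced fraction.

Answer: 797551/180000

Derivation:
Step 1: cell (1,1) = 22/5
Step 2: cell (1,1) = 239/50
Step 3: cell (1,1) = 12833/3000
Step 4: cell (1,1) = 797551/180000
Full grid after step 4:
  251519/64800 1179557/288000 73261/16200
  3447671/864000 797551/180000 4013921/864000
  31141/7200 3916171/864000 157697/32400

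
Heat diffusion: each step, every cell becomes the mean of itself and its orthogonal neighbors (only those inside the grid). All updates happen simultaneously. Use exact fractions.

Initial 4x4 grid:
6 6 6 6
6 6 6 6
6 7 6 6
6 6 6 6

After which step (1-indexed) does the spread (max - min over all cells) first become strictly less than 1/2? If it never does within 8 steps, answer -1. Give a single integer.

Step 1: max=25/4, min=6, spread=1/4
  -> spread < 1/2 first at step 1
Step 2: max=311/50, min=6, spread=11/50
Step 3: max=14767/2400, min=6, spread=367/2400
Step 4: max=66371/10800, min=3613/600, spread=1337/10800
Step 5: max=1985669/324000, min=108469/18000, spread=33227/324000
Step 6: max=59534327/9720000, min=652049/108000, spread=849917/9720000
Step 7: max=1783314347/291600000, min=9788533/1620000, spread=21378407/291600000
Step 8: max=53454462371/8748000000, min=2939688343/486000000, spread=540072197/8748000000

Answer: 1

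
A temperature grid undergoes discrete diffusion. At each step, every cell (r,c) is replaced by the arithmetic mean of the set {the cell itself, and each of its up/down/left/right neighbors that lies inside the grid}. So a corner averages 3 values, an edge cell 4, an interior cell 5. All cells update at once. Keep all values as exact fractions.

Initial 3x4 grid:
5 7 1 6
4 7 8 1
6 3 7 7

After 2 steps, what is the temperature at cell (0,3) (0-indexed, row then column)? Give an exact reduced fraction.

Answer: 41/9

Derivation:
Step 1: cell (0,3) = 8/3
Step 2: cell (0,3) = 41/9
Full grid after step 2:
  95/18 649/120 539/120 41/9
  629/120 537/100 557/100 539/120
  187/36 83/15 109/20 67/12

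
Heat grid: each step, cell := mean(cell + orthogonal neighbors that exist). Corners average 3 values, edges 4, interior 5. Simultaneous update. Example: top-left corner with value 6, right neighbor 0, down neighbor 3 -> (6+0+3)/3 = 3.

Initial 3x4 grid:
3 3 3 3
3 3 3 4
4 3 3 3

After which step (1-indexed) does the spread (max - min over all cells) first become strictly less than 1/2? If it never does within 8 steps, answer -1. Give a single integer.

Answer: 1

Derivation:
Step 1: max=10/3, min=3, spread=1/3
  -> spread < 1/2 first at step 1
Step 2: max=787/240, min=3, spread=67/240
Step 3: max=3481/1080, min=443/144, spread=317/2160
Step 4: max=2761051/864000, min=37123/12000, spread=17639/172800
Step 5: max=24804641/7776000, min=8066087/2592000, spread=30319/388800
Step 6: max=1482632959/466560000, min=485986853/155520000, spread=61681/1166400
Step 7: max=88860626981/27993600000, min=360478567/115200000, spread=1580419/34992000
Step 8: max=5322254194879/1679616000000, min=1755264014293/559872000000, spread=7057769/209952000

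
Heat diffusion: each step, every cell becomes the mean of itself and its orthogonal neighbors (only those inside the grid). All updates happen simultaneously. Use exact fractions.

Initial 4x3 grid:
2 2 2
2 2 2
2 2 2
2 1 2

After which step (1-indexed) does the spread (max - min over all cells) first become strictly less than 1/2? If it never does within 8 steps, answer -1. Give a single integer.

Step 1: max=2, min=5/3, spread=1/3
  -> spread < 1/2 first at step 1
Step 2: max=2, min=413/240, spread=67/240
Step 3: max=2, min=3883/2160, spread=437/2160
Step 4: max=1991/1000, min=1570469/864000, spread=29951/172800
Step 5: max=6671/3375, min=14336179/7776000, spread=206761/1555200
Step 6: max=10634329/5400000, min=5764604429/3110400000, spread=14430763/124416000
Step 7: max=846347273/432000000, min=348140258311/186624000000, spread=139854109/1492992000
Step 8: max=75908771023/38880000000, min=20972408109749/11197440000000, spread=7114543559/89579520000

Answer: 1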